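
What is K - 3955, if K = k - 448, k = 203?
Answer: -4200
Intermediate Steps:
K = -245 (K = 203 - 448 = -245)
K - 3955 = -245 - 3955 = -4200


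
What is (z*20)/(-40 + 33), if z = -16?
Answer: 320/7 ≈ 45.714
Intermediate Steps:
(z*20)/(-40 + 33) = (-16*20)/(-40 + 33) = -320/(-7) = -320*(-1/7) = 320/7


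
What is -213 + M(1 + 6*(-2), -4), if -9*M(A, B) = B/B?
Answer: -1918/9 ≈ -213.11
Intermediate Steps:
M(A, B) = -⅑ (M(A, B) = -B/(9*B) = -⅑*1 = -⅑)
-213 + M(1 + 6*(-2), -4) = -213 - ⅑ = -1918/9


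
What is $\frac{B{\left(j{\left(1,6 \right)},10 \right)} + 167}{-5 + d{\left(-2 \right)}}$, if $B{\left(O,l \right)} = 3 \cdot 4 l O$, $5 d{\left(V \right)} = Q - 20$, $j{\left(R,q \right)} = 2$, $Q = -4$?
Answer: $- \frac{2035}{49} \approx -41.531$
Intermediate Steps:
$d{\left(V \right)} = - \frac{24}{5}$ ($d{\left(V \right)} = \frac{-4 - 20}{5} = \frac{1}{5} \left(-24\right) = - \frac{24}{5}$)
$B{\left(O,l \right)} = 12 O l$ ($B{\left(O,l \right)} = 12 l O = 12 O l$)
$\frac{B{\left(j{\left(1,6 \right)},10 \right)} + 167}{-5 + d{\left(-2 \right)}} = \frac{12 \cdot 2 \cdot 10 + 167}{-5 - \frac{24}{5}} = \frac{240 + 167}{- \frac{49}{5}} = 407 \left(- \frac{5}{49}\right) = - \frac{2035}{49}$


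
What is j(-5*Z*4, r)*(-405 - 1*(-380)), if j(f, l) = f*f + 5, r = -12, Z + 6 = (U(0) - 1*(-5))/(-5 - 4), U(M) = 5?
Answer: -40970125/81 ≈ -5.0580e+5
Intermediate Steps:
Z = -64/9 (Z = -6 + (5 - 1*(-5))/(-5 - 4) = -6 + (5 + 5)/(-9) = -6 + 10*(-⅑) = -6 - 10/9 = -64/9 ≈ -7.1111)
j(f, l) = 5 + f² (j(f, l) = f² + 5 = 5 + f²)
j(-5*Z*4, r)*(-405 - 1*(-380)) = (5 + (-5*(-64/9)*4)²)*(-405 - 1*(-380)) = (5 + ((320/9)*4)²)*(-405 + 380) = (5 + (1280/9)²)*(-25) = (5 + 1638400/81)*(-25) = (1638805/81)*(-25) = -40970125/81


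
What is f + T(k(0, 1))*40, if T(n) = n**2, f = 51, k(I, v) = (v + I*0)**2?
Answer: 91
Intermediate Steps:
k(I, v) = v**2 (k(I, v) = (v + 0)**2 = v**2)
f + T(k(0, 1))*40 = 51 + (1**2)**2*40 = 51 + 1**2*40 = 51 + 1*40 = 51 + 40 = 91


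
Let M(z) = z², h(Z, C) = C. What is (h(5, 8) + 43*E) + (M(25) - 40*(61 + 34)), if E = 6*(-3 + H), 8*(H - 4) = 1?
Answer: -11507/4 ≈ -2876.8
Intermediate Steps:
H = 33/8 (H = 4 + (⅛)*1 = 4 + ⅛ = 33/8 ≈ 4.1250)
E = 27/4 (E = 6*(-3 + 33/8) = 6*(9/8) = 27/4 ≈ 6.7500)
(h(5, 8) + 43*E) + (M(25) - 40*(61 + 34)) = (8 + 43*(27/4)) + (25² - 40*(61 + 34)) = (8 + 1161/4) + (625 - 40*95) = 1193/4 + (625 - 1*3800) = 1193/4 + (625 - 3800) = 1193/4 - 3175 = -11507/4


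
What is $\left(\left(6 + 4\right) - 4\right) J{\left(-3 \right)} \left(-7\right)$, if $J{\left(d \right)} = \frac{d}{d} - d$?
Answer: $-168$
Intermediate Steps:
$J{\left(d \right)} = 1 - d$
$\left(\left(6 + 4\right) - 4\right) J{\left(-3 \right)} \left(-7\right) = \left(\left(6 + 4\right) - 4\right) \left(1 - -3\right) \left(-7\right) = \left(10 - 4\right) \left(1 + 3\right) \left(-7\right) = 6 \cdot 4 \left(-7\right) = 24 \left(-7\right) = -168$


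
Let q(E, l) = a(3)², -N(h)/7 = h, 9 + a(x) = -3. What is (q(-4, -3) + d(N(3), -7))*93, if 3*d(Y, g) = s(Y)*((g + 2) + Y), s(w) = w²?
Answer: -342054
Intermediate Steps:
a(x) = -12 (a(x) = -9 - 3 = -12)
N(h) = -7*h
q(E, l) = 144 (q(E, l) = (-12)² = 144)
d(Y, g) = Y²*(2 + Y + g)/3 (d(Y, g) = (Y²*((g + 2) + Y))/3 = (Y²*((2 + g) + Y))/3 = (Y²*(2 + Y + g))/3 = Y²*(2 + Y + g)/3)
(q(-4, -3) + d(N(3), -7))*93 = (144 + (-7*3)²*(2 - 7*3 - 7)/3)*93 = (144 + (⅓)*(-21)²*(2 - 21 - 7))*93 = (144 + (⅓)*441*(-26))*93 = (144 - 3822)*93 = -3678*93 = -342054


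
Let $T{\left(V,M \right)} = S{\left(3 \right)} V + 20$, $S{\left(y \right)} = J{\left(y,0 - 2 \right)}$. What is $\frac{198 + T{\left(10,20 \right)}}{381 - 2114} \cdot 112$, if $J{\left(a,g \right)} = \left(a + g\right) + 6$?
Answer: $- \frac{32256}{1733} \approx -18.613$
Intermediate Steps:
$J{\left(a,g \right)} = 6 + a + g$
$S{\left(y \right)} = 4 + y$ ($S{\left(y \right)} = 6 + y + \left(0 - 2\right) = 6 + y - 2 = 4 + y$)
$T{\left(V,M \right)} = 20 + 7 V$ ($T{\left(V,M \right)} = \left(4 + 3\right) V + 20 = 7 V + 20 = 20 + 7 V$)
$\frac{198 + T{\left(10,20 \right)}}{381 - 2114} \cdot 112 = \frac{198 + \left(20 + 7 \cdot 10\right)}{381 - 2114} \cdot 112 = \frac{198 + \left(20 + 70\right)}{-1733} \cdot 112 = \left(198 + 90\right) \left(- \frac{1}{1733}\right) 112 = 288 \left(- \frac{1}{1733}\right) 112 = \left(- \frac{288}{1733}\right) 112 = - \frac{32256}{1733}$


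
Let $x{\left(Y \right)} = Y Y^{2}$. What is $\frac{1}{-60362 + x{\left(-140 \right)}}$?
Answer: $- \frac{1}{2804362} \approx -3.5659 \cdot 10^{-7}$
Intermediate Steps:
$x{\left(Y \right)} = Y^{3}$
$\frac{1}{-60362 + x{\left(-140 \right)}} = \frac{1}{-60362 + \left(-140\right)^{3}} = \frac{1}{-60362 - 2744000} = \frac{1}{-2804362} = - \frac{1}{2804362}$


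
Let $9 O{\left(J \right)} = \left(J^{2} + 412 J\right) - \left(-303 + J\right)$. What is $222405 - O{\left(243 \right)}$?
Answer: $\frac{614140}{3} \approx 2.0471 \cdot 10^{5}$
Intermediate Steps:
$O{\left(J \right)} = \frac{101}{3} + \frac{J^{2}}{9} + \frac{137 J}{3}$ ($O{\left(J \right)} = \frac{\left(J^{2} + 412 J\right) - \left(-303 + J\right)}{9} = \frac{303 + J^{2} + 411 J}{9} = \frac{101}{3} + \frac{J^{2}}{9} + \frac{137 J}{3}$)
$222405 - O{\left(243 \right)} = 222405 - \left(\frac{101}{3} + \frac{243^{2}}{9} + \frac{137}{3} \cdot 243\right) = 222405 - \left(\frac{101}{3} + \frac{1}{9} \cdot 59049 + 11097\right) = 222405 - \left(\frac{101}{3} + 6561 + 11097\right) = 222405 - \frac{53075}{3} = \frac{614140}{3}$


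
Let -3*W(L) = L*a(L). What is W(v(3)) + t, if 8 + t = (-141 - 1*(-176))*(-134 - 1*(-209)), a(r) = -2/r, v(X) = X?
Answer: 7853/3 ≈ 2617.7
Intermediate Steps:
t = 2617 (t = -8 + (-141 - 1*(-176))*(-134 - 1*(-209)) = -8 + (-141 + 176)*(-134 + 209) = -8 + 35*75 = -8 + 2625 = 2617)
W(L) = ⅔ (W(L) = -L*(-2/L)/3 = -⅓*(-2) = ⅔)
W(v(3)) + t = ⅔ + 2617 = 7853/3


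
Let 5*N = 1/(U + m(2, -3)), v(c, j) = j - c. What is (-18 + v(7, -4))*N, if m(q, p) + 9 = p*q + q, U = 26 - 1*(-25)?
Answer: -29/190 ≈ -0.15263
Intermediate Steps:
U = 51 (U = 26 + 25 = 51)
m(q, p) = -9 + q + p*q (m(q, p) = -9 + (p*q + q) = -9 + (q + p*q) = -9 + q + p*q)
N = 1/190 (N = 1/(5*(51 + (-9 + 2 - 3*2))) = 1/(5*(51 + (-9 + 2 - 6))) = 1/(5*(51 - 13)) = (⅕)/38 = (⅕)*(1/38) = 1/190 ≈ 0.0052632)
(-18 + v(7, -4))*N = (-18 + (-4 - 1*7))*(1/190) = (-18 + (-4 - 7))*(1/190) = (-18 - 11)*(1/190) = -29*1/190 = -29/190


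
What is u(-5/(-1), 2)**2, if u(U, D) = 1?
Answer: 1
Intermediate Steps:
u(-5/(-1), 2)**2 = 1**2 = 1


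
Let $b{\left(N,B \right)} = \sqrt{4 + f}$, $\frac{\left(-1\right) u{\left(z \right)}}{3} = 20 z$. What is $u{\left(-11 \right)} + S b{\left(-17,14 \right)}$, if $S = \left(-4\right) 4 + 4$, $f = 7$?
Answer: $660 - 12 \sqrt{11} \approx 620.2$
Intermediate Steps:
$u{\left(z \right)} = - 60 z$ ($u{\left(z \right)} = - 3 \cdot 20 z = - 60 z$)
$b{\left(N,B \right)} = \sqrt{11}$ ($b{\left(N,B \right)} = \sqrt{4 + 7} = \sqrt{11}$)
$S = -12$ ($S = -16 + 4 = -12$)
$u{\left(-11 \right)} + S b{\left(-17,14 \right)} = \left(-60\right) \left(-11\right) - 12 \sqrt{11} = 660 - 12 \sqrt{11}$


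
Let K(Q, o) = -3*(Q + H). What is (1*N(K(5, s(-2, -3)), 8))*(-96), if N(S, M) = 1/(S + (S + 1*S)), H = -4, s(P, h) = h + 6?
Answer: 32/3 ≈ 10.667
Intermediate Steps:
s(P, h) = 6 + h
K(Q, o) = 12 - 3*Q (K(Q, o) = -3*(Q - 4) = -3*(-4 + Q) = 12 - 3*Q)
N(S, M) = 1/(3*S) (N(S, M) = 1/(S + (S + S)) = 1/(S + 2*S) = 1/(3*S))
(1*N(K(5, s(-2, -3)), 8))*(-96) = (1*(1/(3*(12 - 3*5))))*(-96) = (1*(1/(3*(12 - 15))))*(-96) = (1*((⅓)/(-3)))*(-96) = (1*((⅓)*(-⅓)))*(-96) = (1*(-⅑))*(-96) = -⅑*(-96) = 32/3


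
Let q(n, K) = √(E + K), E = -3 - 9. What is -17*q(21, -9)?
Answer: -17*I*√21 ≈ -77.904*I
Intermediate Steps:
E = -12
q(n, K) = √(-12 + K)
-17*q(21, -9) = -17*√(-12 - 9) = -17*I*√21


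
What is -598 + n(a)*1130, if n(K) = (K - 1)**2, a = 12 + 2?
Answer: 190372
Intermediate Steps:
a = 14
n(K) = (-1 + K)**2
-598 + n(a)*1130 = -598 + (-1 + 14)**2*1130 = -598 + 13**2*1130 = -598 + 169*1130 = -598 + 190970 = 190372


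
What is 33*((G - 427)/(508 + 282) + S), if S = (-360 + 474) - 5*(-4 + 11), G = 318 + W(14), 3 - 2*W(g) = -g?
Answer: 4112427/1580 ≈ 2602.8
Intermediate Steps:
W(g) = 3/2 + g/2 (W(g) = 3/2 - (-1)*g/2 = 3/2 + g/2)
G = 653/2 (G = 318 + (3/2 + (½)*14) = 318 + (3/2 + 7) = 318 + 17/2 = 653/2 ≈ 326.50)
S = 79 (S = 114 - 5*7 = 114 - 35 = 79)
33*((G - 427)/(508 + 282) + S) = 33*((653/2 - 427)/(508 + 282) + 79) = 33*(-201/2/790 + 79) = 33*(-201/2*1/790 + 79) = 33*(-201/1580 + 79) = 33*(124619/1580) = 4112427/1580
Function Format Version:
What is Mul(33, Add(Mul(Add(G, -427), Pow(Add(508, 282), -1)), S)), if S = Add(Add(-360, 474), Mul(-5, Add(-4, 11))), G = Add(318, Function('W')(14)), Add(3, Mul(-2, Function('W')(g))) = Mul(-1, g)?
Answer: Rational(4112427, 1580) ≈ 2602.8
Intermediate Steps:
Function('W')(g) = Add(Rational(3, 2), Mul(Rational(1, 2), g)) (Function('W')(g) = Add(Rational(3, 2), Mul(Rational(-1, 2), Mul(-1, g))) = Add(Rational(3, 2), Mul(Rational(1, 2), g)))
G = Rational(653, 2) (G = Add(318, Add(Rational(3, 2), Mul(Rational(1, 2), 14))) = Add(318, Add(Rational(3, 2), 7)) = Add(318, Rational(17, 2)) = Rational(653, 2) ≈ 326.50)
S = 79 (S = Add(114, Mul(-5, 7)) = Add(114, -35) = 79)
Mul(33, Add(Mul(Add(G, -427), Pow(Add(508, 282), -1)), S)) = Mul(33, Add(Mul(Add(Rational(653, 2), -427), Pow(Add(508, 282), -1)), 79)) = Mul(33, Add(Mul(Rational(-201, 2), Pow(790, -1)), 79)) = Mul(33, Add(Mul(Rational(-201, 2), Rational(1, 790)), 79)) = Mul(33, Add(Rational(-201, 1580), 79)) = Mul(33, Rational(124619, 1580)) = Rational(4112427, 1580)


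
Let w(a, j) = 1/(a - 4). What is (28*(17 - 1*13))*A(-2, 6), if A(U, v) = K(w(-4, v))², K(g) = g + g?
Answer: 7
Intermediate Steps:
w(a, j) = 1/(-4 + a)
K(g) = 2*g
A(U, v) = 1/16 (A(U, v) = (2/(-4 - 4))² = (2/(-8))² = (2*(-⅛))² = (-¼)² = 1/16)
(28*(17 - 1*13))*A(-2, 6) = (28*(17 - 1*13))*(1/16) = (28*(17 - 13))*(1/16) = (28*4)*(1/16) = 112*(1/16) = 7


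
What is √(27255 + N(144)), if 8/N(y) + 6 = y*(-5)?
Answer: √29680683/33 ≈ 165.09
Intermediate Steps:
N(y) = 8/(-6 - 5*y) (N(y) = 8/(-6 + y*(-5)) = 8/(-6 - 5*y))
√(27255 + N(144)) = √(27255 - 8/(6 + 5*144)) = √(27255 - 8/(6 + 720)) = √(27255 - 8/726) = √(27255 - 8*1/726) = √(27255 - 4/363) = √(9893561/363) = √29680683/33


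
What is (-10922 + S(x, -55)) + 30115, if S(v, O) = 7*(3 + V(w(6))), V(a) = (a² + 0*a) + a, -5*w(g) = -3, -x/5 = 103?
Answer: 480518/25 ≈ 19221.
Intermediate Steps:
x = -515 (x = -5*103 = -515)
w(g) = ⅗ (w(g) = -⅕*(-3) = ⅗)
V(a) = a + a² (V(a) = (a² + 0) + a = a² + a = a + a²)
S(v, O) = 693/25 (S(v, O) = 7*(3 + 3*(1 + ⅗)/5) = 7*(3 + (⅗)*(8/5)) = 7*(3 + 24/25) = 7*(99/25) = 693/25)
(-10922 + S(x, -55)) + 30115 = (-10922 + 693/25) + 30115 = -272357/25 + 30115 = 480518/25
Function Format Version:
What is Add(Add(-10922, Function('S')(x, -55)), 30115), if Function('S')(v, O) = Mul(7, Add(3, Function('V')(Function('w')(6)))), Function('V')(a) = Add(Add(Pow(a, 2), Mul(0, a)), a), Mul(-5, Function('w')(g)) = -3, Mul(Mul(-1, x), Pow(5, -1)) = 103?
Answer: Rational(480518, 25) ≈ 19221.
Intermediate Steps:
x = -515 (x = Mul(-5, 103) = -515)
Function('w')(g) = Rational(3, 5) (Function('w')(g) = Mul(Rational(-1, 5), -3) = Rational(3, 5))
Function('V')(a) = Add(a, Pow(a, 2)) (Function('V')(a) = Add(Add(Pow(a, 2), 0), a) = Add(Pow(a, 2), a) = Add(a, Pow(a, 2)))
Function('S')(v, O) = Rational(693, 25) (Function('S')(v, O) = Mul(7, Add(3, Mul(Rational(3, 5), Add(1, Rational(3, 5))))) = Mul(7, Add(3, Mul(Rational(3, 5), Rational(8, 5)))) = Mul(7, Add(3, Rational(24, 25))) = Mul(7, Rational(99, 25)) = Rational(693, 25))
Add(Add(-10922, Function('S')(x, -55)), 30115) = Add(Add(-10922, Rational(693, 25)), 30115) = Add(Rational(-272357, 25), 30115) = Rational(480518, 25)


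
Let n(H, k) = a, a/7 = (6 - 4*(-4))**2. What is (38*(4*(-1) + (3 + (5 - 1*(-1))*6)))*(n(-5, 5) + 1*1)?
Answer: 4507370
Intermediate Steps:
a = 3388 (a = 7*(6 - 4*(-4))**2 = 7*(6 + 16)**2 = 7*22**2 = 7*484 = 3388)
n(H, k) = 3388
(38*(4*(-1) + (3 + (5 - 1*(-1))*6)))*(n(-5, 5) + 1*1) = (38*(4*(-1) + (3 + (5 - 1*(-1))*6)))*(3388 + 1*1) = (38*(-4 + (3 + (5 + 1)*6)))*(3388 + 1) = (38*(-4 + (3 + 6*6)))*3389 = (38*(-4 + (3 + 36)))*3389 = (38*(-4 + 39))*3389 = (38*35)*3389 = 1330*3389 = 4507370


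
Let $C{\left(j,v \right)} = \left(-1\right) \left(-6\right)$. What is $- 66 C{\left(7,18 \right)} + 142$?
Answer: $-254$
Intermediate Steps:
$C{\left(j,v \right)} = 6$
$- 66 C{\left(7,18 \right)} + 142 = \left(-66\right) 6 + 142 = -396 + 142 = -254$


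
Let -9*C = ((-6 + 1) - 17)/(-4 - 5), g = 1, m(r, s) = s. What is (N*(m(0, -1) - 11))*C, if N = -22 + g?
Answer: -616/9 ≈ -68.444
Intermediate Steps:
N = -21 (N = -22 + 1 = -21)
C = -22/81 (C = -((-6 + 1) - 17)/(9*(-4 - 5)) = -(-5 - 17)/(9*(-9)) = -(-22)*(-1)/(9*9) = -⅑*22/9 = -22/81 ≈ -0.27161)
(N*(m(0, -1) - 11))*C = -21*(-1 - 11)*(-22/81) = -21*(-12)*(-22/81) = 252*(-22/81) = -616/9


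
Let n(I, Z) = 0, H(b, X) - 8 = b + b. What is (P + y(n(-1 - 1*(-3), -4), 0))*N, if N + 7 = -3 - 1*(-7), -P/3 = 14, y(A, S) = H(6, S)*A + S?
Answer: 126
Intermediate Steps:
H(b, X) = 8 + 2*b (H(b, X) = 8 + (b + b) = 8 + 2*b)
y(A, S) = S + 20*A (y(A, S) = (8 + 2*6)*A + S = (8 + 12)*A + S = 20*A + S = S + 20*A)
P = -42 (P = -3*14 = -42)
N = -3 (N = -7 + (-3 - 1*(-7)) = -7 + (-3 + 7) = -7 + 4 = -3)
(P + y(n(-1 - 1*(-3), -4), 0))*N = (-42 + (0 + 20*0))*(-3) = (-42 + (0 + 0))*(-3) = (-42 + 0)*(-3) = -42*(-3) = 126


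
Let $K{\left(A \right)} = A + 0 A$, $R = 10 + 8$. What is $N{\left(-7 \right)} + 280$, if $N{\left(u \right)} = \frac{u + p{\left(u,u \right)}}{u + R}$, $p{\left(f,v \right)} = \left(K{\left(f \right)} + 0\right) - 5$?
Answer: $\frac{3061}{11} \approx 278.27$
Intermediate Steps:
$R = 18$
$K{\left(A \right)} = A$ ($K{\left(A \right)} = A + 0 = A$)
$p{\left(f,v \right)} = -5 + f$ ($p{\left(f,v \right)} = \left(f + 0\right) - 5 = f - 5 = -5 + f$)
$N{\left(u \right)} = \frac{-5 + 2 u}{18 + u}$ ($N{\left(u \right)} = \frac{u + \left(-5 + u\right)}{u + 18} = \frac{-5 + 2 u}{18 + u}$)
$N{\left(-7 \right)} + 280 = \frac{-5 + 2 \left(-7\right)}{18 - 7} + 280 = \frac{-5 - 14}{11} + 280 = \frac{1}{11} \left(-19\right) + 280 = - \frac{19}{11} + 280 = \frac{3061}{11}$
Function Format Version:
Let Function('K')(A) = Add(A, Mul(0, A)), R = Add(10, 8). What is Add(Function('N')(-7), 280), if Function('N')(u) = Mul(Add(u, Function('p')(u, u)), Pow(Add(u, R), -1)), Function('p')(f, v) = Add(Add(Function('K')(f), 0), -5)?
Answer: Rational(3061, 11) ≈ 278.27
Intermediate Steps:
R = 18
Function('K')(A) = A (Function('K')(A) = Add(A, 0) = A)
Function('p')(f, v) = Add(-5, f) (Function('p')(f, v) = Add(Add(f, 0), -5) = Add(f, -5) = Add(-5, f))
Function('N')(u) = Mul(Pow(Add(18, u), -1), Add(-5, Mul(2, u))) (Function('N')(u) = Mul(Add(u, Add(-5, u)), Pow(Add(u, 18), -1)) = Mul(Add(-5, Mul(2, u)), Pow(Add(18, u), -1)) = Mul(Pow(Add(18, u), -1), Add(-5, Mul(2, u))))
Add(Function('N')(-7), 280) = Add(Mul(Pow(Add(18, -7), -1), Add(-5, Mul(2, -7))), 280) = Add(Mul(Pow(11, -1), Add(-5, -14)), 280) = Add(Mul(Rational(1, 11), -19), 280) = Add(Rational(-19, 11), 280) = Rational(3061, 11)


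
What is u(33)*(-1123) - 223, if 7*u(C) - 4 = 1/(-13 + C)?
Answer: -122183/140 ≈ -872.74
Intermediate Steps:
u(C) = 4/7 + 1/(7*(-13 + C))
u(33)*(-1123) - 223 = ((-51 + 4*33)/(7*(-13 + 33)))*(-1123) - 223 = ((⅐)*(-51 + 132)/20)*(-1123) - 223 = ((⅐)*(1/20)*81)*(-1123) - 223 = (81/140)*(-1123) - 223 = -90963/140 - 223 = -122183/140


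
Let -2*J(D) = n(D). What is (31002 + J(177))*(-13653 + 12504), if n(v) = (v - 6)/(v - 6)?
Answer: -71241447/2 ≈ -3.5621e+7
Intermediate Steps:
n(v) = 1 (n(v) = (-6 + v)/(-6 + v) = 1)
J(D) = -½ (J(D) = -½*1 = -½)
(31002 + J(177))*(-13653 + 12504) = (31002 - ½)*(-13653 + 12504) = (62003/2)*(-1149) = -71241447/2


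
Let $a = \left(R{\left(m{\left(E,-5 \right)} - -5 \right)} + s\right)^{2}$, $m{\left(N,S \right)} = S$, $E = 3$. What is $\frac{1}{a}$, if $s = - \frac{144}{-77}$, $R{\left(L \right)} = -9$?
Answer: $\frac{5929}{301401} \approx 0.019671$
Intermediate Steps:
$s = \frac{144}{77}$ ($s = \left(-144\right) \left(- \frac{1}{77}\right) = \frac{144}{77} \approx 1.8701$)
$a = \frac{301401}{5929}$ ($a = \left(-9 + \frac{144}{77}\right)^{2} = \left(- \frac{549}{77}\right)^{2} = \frac{301401}{5929} \approx 50.835$)
$\frac{1}{a} = \frac{1}{\frac{301401}{5929}} = \frac{5929}{301401}$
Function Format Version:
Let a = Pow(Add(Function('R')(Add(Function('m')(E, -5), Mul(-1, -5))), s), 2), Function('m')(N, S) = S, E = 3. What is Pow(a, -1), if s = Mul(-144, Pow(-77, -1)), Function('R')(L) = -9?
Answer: Rational(5929, 301401) ≈ 0.019671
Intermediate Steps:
s = Rational(144, 77) (s = Mul(-144, Rational(-1, 77)) = Rational(144, 77) ≈ 1.8701)
a = Rational(301401, 5929) (a = Pow(Add(-9, Rational(144, 77)), 2) = Pow(Rational(-549, 77), 2) = Rational(301401, 5929) ≈ 50.835)
Pow(a, -1) = Pow(Rational(301401, 5929), -1) = Rational(5929, 301401)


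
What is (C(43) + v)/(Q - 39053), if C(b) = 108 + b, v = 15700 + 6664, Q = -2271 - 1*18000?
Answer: -22515/59324 ≈ -0.37953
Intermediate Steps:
Q = -20271 (Q = -2271 - 18000 = -20271)
v = 22364
(C(43) + v)/(Q - 39053) = ((108 + 43) + 22364)/(-20271 - 39053) = (151 + 22364)/(-59324) = 22515*(-1/59324) = -22515/59324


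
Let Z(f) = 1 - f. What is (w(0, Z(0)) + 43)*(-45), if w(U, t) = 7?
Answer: -2250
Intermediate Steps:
(w(0, Z(0)) + 43)*(-45) = (7 + 43)*(-45) = 50*(-45) = -2250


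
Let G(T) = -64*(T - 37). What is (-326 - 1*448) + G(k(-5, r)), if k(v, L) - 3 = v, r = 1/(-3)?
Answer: 1722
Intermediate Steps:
r = -⅓ ≈ -0.33333
k(v, L) = 3 + v
G(T) = 2368 - 64*T (G(T) = -64*(-37 + T) = 2368 - 64*T)
(-326 - 1*448) + G(k(-5, r)) = (-326 - 1*448) + (2368 - 64*(3 - 5)) = (-326 - 448) + (2368 - 64*(-2)) = -774 + (2368 + 128) = -774 + 2496 = 1722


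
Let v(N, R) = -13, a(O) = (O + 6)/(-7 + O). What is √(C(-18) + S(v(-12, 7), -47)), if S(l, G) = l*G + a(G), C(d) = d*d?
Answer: 13*√1794/18 ≈ 30.590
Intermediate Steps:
a(O) = (6 + O)/(-7 + O)
C(d) = d²
S(l, G) = G*l + (6 + G)/(-7 + G) (S(l, G) = l*G + (6 + G)/(-7 + G) = G*l + (6 + G)/(-7 + G))
√(C(-18) + S(v(-12, 7), -47)) = √((-18)² + (6 - 47 - 47*(-13)*(-7 - 47))/(-7 - 47)) = √(324 + (6 - 47 - 47*(-13)*(-54))/(-54)) = √(324 - (6 - 47 - 32994)/54) = √(324 - 1/54*(-33035)) = √(324 + 33035/54) = √(50531/54) = 13*√1794/18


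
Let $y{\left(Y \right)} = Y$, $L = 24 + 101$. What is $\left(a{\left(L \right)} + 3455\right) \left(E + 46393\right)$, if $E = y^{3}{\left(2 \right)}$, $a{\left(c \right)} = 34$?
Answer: $161893089$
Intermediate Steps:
$L = 125$
$E = 8$ ($E = 2^{3} = 8$)
$\left(a{\left(L \right)} + 3455\right) \left(E + 46393\right) = \left(34 + 3455\right) \left(8 + 46393\right) = 3489 \cdot 46401 = 161893089$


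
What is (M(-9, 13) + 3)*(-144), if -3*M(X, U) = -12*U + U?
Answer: -7296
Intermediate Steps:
M(X, U) = 11*U/3 (M(X, U) = -(-12*U + U)/3 = -(-11)*U/3 = 11*U/3)
(M(-9, 13) + 3)*(-144) = ((11/3)*13 + 3)*(-144) = (143/3 + 3)*(-144) = (152/3)*(-144) = -7296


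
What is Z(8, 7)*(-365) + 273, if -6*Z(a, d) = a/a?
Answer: 2003/6 ≈ 333.83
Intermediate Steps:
Z(a, d) = -⅙ (Z(a, d) = -a/(6*a) = -⅙*1 = -⅙)
Z(8, 7)*(-365) + 273 = -⅙*(-365) + 273 = 365/6 + 273 = 2003/6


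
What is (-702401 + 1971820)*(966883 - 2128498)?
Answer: -1474576151685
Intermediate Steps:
(-702401 + 1971820)*(966883 - 2128498) = 1269419*(-1161615) = -1474576151685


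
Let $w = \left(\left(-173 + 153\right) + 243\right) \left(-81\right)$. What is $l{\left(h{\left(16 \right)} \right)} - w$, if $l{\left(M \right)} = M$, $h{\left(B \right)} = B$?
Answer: $18079$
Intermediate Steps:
$w = -18063$ ($w = \left(-20 + 243\right) \left(-81\right) = 223 \left(-81\right) = -18063$)
$l{\left(h{\left(16 \right)} \right)} - w = 16 - -18063 = 16 + 18063 = 18079$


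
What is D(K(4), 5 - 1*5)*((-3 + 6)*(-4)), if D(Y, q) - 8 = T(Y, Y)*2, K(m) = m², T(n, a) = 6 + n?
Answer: -624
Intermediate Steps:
D(Y, q) = 20 + 2*Y (D(Y, q) = 8 + (6 + Y)*2 = 8 + (12 + 2*Y) = 20 + 2*Y)
D(K(4), 5 - 1*5)*((-3 + 6)*(-4)) = (20 + 2*4²)*((-3 + 6)*(-4)) = (20 + 2*16)*(3*(-4)) = (20 + 32)*(-12) = 52*(-12) = -624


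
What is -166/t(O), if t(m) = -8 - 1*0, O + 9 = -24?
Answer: 83/4 ≈ 20.750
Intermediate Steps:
O = -33 (O = -9 - 24 = -33)
t(m) = -8 (t(m) = -8 + 0 = -8)
-166/t(O) = -166/(-8) = -166*(-⅛) = 83/4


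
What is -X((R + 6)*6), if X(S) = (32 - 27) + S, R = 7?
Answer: -83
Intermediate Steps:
X(S) = 5 + S
-X((R + 6)*6) = -(5 + (7 + 6)*6) = -(5 + 13*6) = -(5 + 78) = -1*83 = -83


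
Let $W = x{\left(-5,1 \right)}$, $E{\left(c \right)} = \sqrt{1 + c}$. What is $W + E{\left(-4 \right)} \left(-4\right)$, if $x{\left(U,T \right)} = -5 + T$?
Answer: $-4 - 4 i \sqrt{3} \approx -4.0 - 6.9282 i$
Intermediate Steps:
$W = -4$ ($W = -5 + 1 = -4$)
$W + E{\left(-4 \right)} \left(-4\right) = -4 + \sqrt{1 - 4} \left(-4\right) = -4 + \sqrt{-3} \left(-4\right) = -4 + i \sqrt{3} \left(-4\right) = -4 - 4 i \sqrt{3}$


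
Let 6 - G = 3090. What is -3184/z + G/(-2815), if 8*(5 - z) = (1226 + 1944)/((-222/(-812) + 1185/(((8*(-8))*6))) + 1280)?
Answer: -11878749750700/17524617541 ≈ -677.83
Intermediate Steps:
G = -3084 (G = 6 - 1*3090 = 6 - 3090 = -3084)
z = 155636035/33186439 (z = 5 - (1226 + 1944)/(8*((-222/(-812) + 1185/(((8*(-8))*6))) + 1280)) = 5 - 1585/(4*((-222*(-1/812) + 1185/((-64*6))) + 1280)) = 5 - 1585/(4*((111/406 + 1185/(-384)) + 1280)) = 5 - 1585/(4*((111/406 + 1185*(-1/384)) + 1280)) = 5 - 1585/(4*((111/406 - 395/128) + 1280)) = 5 - 1585/(4*(-73081/25984 + 1280)) = 5 - 1585/(4*33186439/25984) = 5 - 1585*25984/(4*33186439) = 5 - ⅛*82369280/33186439 = 5 - 10296160/33186439 = 155636035/33186439 ≈ 4.6898)
-3184/z + G/(-2815) = -3184/155636035/33186439 - 3084/(-2815) = -3184*33186439/155636035 - 3084*(-1/2815) = -105665621776/155636035 + 3084/2815 = -11878749750700/17524617541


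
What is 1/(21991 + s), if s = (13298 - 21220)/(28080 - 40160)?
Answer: 6040/132829601 ≈ 4.5472e-5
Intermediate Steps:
s = 3961/6040 (s = -7922/(-12080) = -7922*(-1/12080) = 3961/6040 ≈ 0.65580)
1/(21991 + s) = 1/(21991 + 3961/6040) = 1/(132829601/6040) = 6040/132829601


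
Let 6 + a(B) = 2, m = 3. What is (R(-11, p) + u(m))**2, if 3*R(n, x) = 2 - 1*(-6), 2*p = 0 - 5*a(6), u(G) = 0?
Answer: 64/9 ≈ 7.1111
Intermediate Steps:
a(B) = -4 (a(B) = -6 + 2 = -4)
p = 10 (p = (0 - 5*(-4))/2 = (0 + 20)/2 = (1/2)*20 = 10)
R(n, x) = 8/3 (R(n, x) = (2 - 1*(-6))/3 = (2 + 6)/3 = (1/3)*8 = 8/3)
(R(-11, p) + u(m))**2 = (8/3 + 0)**2 = (8/3)**2 = 64/9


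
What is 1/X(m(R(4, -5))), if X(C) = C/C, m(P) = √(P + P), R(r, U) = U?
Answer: 1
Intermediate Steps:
m(P) = √2*√P (m(P) = √(2*P) = √2*√P)
X(C) = 1
1/X(m(R(4, -5))) = 1/1 = 1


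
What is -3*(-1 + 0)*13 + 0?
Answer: 39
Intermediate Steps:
-3*(-1 + 0)*13 + 0 = -3*(-1)*13 + 0 = 3*13 + 0 = 39 + 0 = 39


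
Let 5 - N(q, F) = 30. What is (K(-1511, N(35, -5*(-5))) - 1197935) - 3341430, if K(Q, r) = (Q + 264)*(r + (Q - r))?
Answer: -2655148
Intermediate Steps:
N(q, F) = -25 (N(q, F) = 5 - 1*30 = 5 - 30 = -25)
K(Q, r) = Q*(264 + Q) (K(Q, r) = (264 + Q)*Q = Q*(264 + Q))
(K(-1511, N(35, -5*(-5))) - 1197935) - 3341430 = (-1511*(264 - 1511) - 1197935) - 3341430 = (-1511*(-1247) - 1197935) - 3341430 = (1884217 - 1197935) - 3341430 = 686282 - 3341430 = -2655148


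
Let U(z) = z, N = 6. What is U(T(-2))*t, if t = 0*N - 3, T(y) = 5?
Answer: -15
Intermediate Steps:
t = -3 (t = 0*6 - 3 = 0 - 3 = -3)
U(T(-2))*t = 5*(-3) = -15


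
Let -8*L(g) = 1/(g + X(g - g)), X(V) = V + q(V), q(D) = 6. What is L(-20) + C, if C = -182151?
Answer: -20400911/112 ≈ -1.8215e+5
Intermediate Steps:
X(V) = 6 + V (X(V) = V + 6 = 6 + V)
L(g) = -1/(8*(6 + g)) (L(g) = -1/(8*(g + (6 + (g - g)))) = -1/(8*(g + (6 + 0))) = -1/(8*(g + 6)) = -1/(8*(6 + g)))
L(-20) + C = -1/(48 + 8*(-20)) - 182151 = -1/(48 - 160) - 182151 = -1/(-112) - 182151 = -1*(-1/112) - 182151 = 1/112 - 182151 = -20400911/112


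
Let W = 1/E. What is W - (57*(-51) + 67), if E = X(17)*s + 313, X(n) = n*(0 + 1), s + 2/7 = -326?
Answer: 104049073/36637 ≈ 2840.0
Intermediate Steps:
s = -2284/7 (s = -2/7 - 326 = -2284/7 ≈ -326.29)
X(n) = n (X(n) = n*1 = n)
E = -36637/7 (E = 17*(-2284/7) + 313 = -38828/7 + 313 = -36637/7 ≈ -5233.9)
W = -7/36637 (W = 1/(-36637/7) = -7/36637 ≈ -0.00019106)
W - (57*(-51) + 67) = -7/36637 - (57*(-51) + 67) = -7/36637 - (-2907 + 67) = -7/36637 - 1*(-2840) = -7/36637 + 2840 = 104049073/36637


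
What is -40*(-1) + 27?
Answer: 67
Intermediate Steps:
-40*(-1) + 27 = 40 + 27 = 67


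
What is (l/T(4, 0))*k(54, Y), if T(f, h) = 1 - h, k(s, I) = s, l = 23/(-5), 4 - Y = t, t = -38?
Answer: -1242/5 ≈ -248.40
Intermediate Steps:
Y = 42 (Y = 4 - 1*(-38) = 4 + 38 = 42)
l = -23/5 (l = 23*(-⅕) = -23/5 ≈ -4.6000)
(l/T(4, 0))*k(54, Y) = -23/(5*(1 - 1*0))*54 = -23/(5*(1 + 0))*54 = -23/5/1*54 = -23/5*1*54 = -23/5*54 = -1242/5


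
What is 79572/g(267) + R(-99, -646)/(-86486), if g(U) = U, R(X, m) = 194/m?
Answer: 740947365105/2486213042 ≈ 298.02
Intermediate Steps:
79572/g(267) + R(-99, -646)/(-86486) = 79572/267 + (194/(-646))/(-86486) = 79572*(1/267) + (194*(-1/646))*(-1/86486) = 26524/89 - 97/323*(-1/86486) = 26524/89 + 97/27934978 = 740947365105/2486213042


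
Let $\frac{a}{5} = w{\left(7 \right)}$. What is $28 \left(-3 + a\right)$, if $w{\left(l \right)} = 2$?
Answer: $196$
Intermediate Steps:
$a = 10$ ($a = 5 \cdot 2 = 10$)
$28 \left(-3 + a\right) = 28 \left(-3 + 10\right) = 28 \cdot 7 = 196$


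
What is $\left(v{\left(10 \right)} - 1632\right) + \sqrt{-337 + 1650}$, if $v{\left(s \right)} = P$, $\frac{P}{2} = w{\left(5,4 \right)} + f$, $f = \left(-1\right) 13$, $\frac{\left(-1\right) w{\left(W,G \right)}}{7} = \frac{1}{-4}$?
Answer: $- \frac{3309}{2} + \sqrt{1313} \approx -1618.3$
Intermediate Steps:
$w{\left(W,G \right)} = \frac{7}{4}$ ($w{\left(W,G \right)} = - \frac{7}{-4} = \left(-7\right) \left(- \frac{1}{4}\right) = \frac{7}{4}$)
$f = -13$
$P = - \frac{45}{2}$ ($P = 2 \left(\frac{7}{4} - 13\right) = 2 \left(- \frac{45}{4}\right) = - \frac{45}{2} \approx -22.5$)
$v{\left(s \right)} = - \frac{45}{2}$
$\left(v{\left(10 \right)} - 1632\right) + \sqrt{-337 + 1650} = \left(- \frac{45}{2} - 1632\right) + \sqrt{-337 + 1650} = - \frac{3309}{2} + \sqrt{1313}$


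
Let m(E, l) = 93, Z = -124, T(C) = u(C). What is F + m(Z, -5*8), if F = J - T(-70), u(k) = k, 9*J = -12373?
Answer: -10906/9 ≈ -1211.8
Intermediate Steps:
J = -12373/9 (J = (⅑)*(-12373) = -12373/9 ≈ -1374.8)
T(C) = C
F = -11743/9 (F = -12373/9 - 1*(-70) = -12373/9 + 70 = -11743/9 ≈ -1304.8)
F + m(Z, -5*8) = -11743/9 + 93 = -10906/9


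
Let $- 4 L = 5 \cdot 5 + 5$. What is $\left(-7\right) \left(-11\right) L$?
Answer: $- \frac{1155}{2} \approx -577.5$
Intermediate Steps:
$L = - \frac{15}{2}$ ($L = - \frac{5 \cdot 5 + 5}{4} = - \frac{25 + 5}{4} = \left(- \frac{1}{4}\right) 30 = - \frac{15}{2} \approx -7.5$)
$\left(-7\right) \left(-11\right) L = \left(-7\right) \left(-11\right) \left(- \frac{15}{2}\right) = 77 \left(- \frac{15}{2}\right) = - \frac{1155}{2}$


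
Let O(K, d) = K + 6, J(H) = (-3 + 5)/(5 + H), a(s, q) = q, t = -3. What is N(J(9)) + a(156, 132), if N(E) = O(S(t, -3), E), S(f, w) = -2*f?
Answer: 144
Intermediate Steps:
J(H) = 2/(5 + H)
O(K, d) = 6 + K
N(E) = 12 (N(E) = 6 - 2*(-3) = 6 + 6 = 12)
N(J(9)) + a(156, 132) = 12 + 132 = 144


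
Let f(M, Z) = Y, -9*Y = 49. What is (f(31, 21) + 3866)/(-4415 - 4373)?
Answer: -34745/79092 ≈ -0.43930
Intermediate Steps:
Y = -49/9 (Y = -⅑*49 = -49/9 ≈ -5.4444)
f(M, Z) = -49/9
(f(31, 21) + 3866)/(-4415 - 4373) = (-49/9 + 3866)/(-4415 - 4373) = (34745/9)/(-8788) = (34745/9)*(-1/8788) = -34745/79092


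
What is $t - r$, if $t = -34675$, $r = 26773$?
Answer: $-61448$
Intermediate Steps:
$t - r = -34675 - 26773 = -61448$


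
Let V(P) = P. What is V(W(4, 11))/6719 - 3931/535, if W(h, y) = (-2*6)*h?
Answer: -26438069/3594665 ≈ -7.3548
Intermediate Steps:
W(h, y) = -12*h
V(W(4, 11))/6719 - 3931/535 = -12*4/6719 - 3931/535 = -48*1/6719 - 3931*1/535 = -48/6719 - 3931/535 = -26438069/3594665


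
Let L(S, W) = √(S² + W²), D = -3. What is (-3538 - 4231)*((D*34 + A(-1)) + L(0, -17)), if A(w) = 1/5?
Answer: 3294056/5 ≈ 6.5881e+5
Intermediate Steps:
A(w) = ⅕
(-3538 - 4231)*((D*34 + A(-1)) + L(0, -17)) = (-3538 - 4231)*((-3*34 + ⅕) + √(0² + (-17)²)) = -7769*((-102 + ⅕) + √(0 + 289)) = -7769*(-509/5 + √289) = -7769*(-509/5 + 17) = -7769*(-424/5) = 3294056/5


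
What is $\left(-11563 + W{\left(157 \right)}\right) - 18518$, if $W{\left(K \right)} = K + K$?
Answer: $-29767$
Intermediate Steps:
$W{\left(K \right)} = 2 K$
$\left(-11563 + W{\left(157 \right)}\right) - 18518 = \left(-11563 + 2 \cdot 157\right) - 18518 = \left(-11563 + 314\right) - 18518 = -11249 - 18518 = -29767$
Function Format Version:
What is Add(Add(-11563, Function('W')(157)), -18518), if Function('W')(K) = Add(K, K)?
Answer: -29767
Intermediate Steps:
Function('W')(K) = Mul(2, K)
Add(Add(-11563, Function('W')(157)), -18518) = Add(Add(-11563, Mul(2, 157)), -18518) = Add(Add(-11563, 314), -18518) = Add(-11249, -18518) = -29767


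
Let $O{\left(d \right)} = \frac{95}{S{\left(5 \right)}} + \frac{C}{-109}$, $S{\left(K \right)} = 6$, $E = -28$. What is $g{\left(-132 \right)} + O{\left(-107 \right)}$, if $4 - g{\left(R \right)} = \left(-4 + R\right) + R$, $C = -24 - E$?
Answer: $\frac{188219}{654} \approx 287.8$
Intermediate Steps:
$C = 4$ ($C = -24 - -28 = -24 + 28 = 4$)
$g{\left(R \right)} = 8 - 2 R$ ($g{\left(R \right)} = 4 - \left(\left(-4 + R\right) + R\right) = 4 - \left(-4 + 2 R\right) = 8 - 2 R$)
$O{\left(d \right)} = \frac{10331}{654}$ ($O{\left(d \right)} = \frac{95}{6} + \frac{4}{-109} = 95 \cdot \frac{1}{6} + 4 \left(- \frac{1}{109}\right) = \frac{95}{6} - \frac{4}{109} = \frac{10331}{654}$)
$g{\left(-132 \right)} + O{\left(-107 \right)} = \left(8 - -264\right) + \frac{10331}{654} = \left(8 + 264\right) + \frac{10331}{654} = 272 + \frac{10331}{654} = \frac{188219}{654}$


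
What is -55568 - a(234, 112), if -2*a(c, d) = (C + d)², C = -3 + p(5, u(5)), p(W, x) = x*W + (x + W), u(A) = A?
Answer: -45200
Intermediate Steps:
p(W, x) = W + x + W*x (p(W, x) = W*x + (W + x) = W + x + W*x)
C = 32 (C = -3 + (5 + 5 + 5*5) = -3 + (5 + 5 + 25) = -3 + 35 = 32)
a(c, d) = -(32 + d)²/2
-55568 - a(234, 112) = -55568 - (-1)*(32 + 112)²/2 = -55568 - (-1)*144²/2 = -55568 - (-1)*20736/2 = -55568 - 1*(-10368) = -55568 + 10368 = -45200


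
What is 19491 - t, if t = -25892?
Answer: 45383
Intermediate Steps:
19491 - t = 19491 - 1*(-25892) = 19491 + 25892 = 45383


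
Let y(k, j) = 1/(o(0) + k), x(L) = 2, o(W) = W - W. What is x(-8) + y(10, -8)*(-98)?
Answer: -39/5 ≈ -7.8000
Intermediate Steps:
o(W) = 0
y(k, j) = 1/k (y(k, j) = 1/(0 + k) = 1/k)
x(-8) + y(10, -8)*(-98) = 2 - 98/10 = 2 + (1/10)*(-98) = 2 - 49/5 = -39/5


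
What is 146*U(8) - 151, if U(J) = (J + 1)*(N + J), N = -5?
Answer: 3791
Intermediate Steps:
U(J) = (1 + J)*(-5 + J) (U(J) = (J + 1)*(-5 + J) = (1 + J)*(-5 + J))
146*U(8) - 151 = 146*(-5 + 8**2 - 4*8) - 151 = 146*(-5 + 64 - 32) - 151 = 146*27 - 151 = 3942 - 151 = 3791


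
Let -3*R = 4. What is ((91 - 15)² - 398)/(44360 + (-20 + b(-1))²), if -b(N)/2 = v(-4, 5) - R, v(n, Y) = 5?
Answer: 24201/204422 ≈ 0.11839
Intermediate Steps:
R = -4/3 (R = -⅓*4 = -4/3 ≈ -1.3333)
b(N) = -38/3 (b(N) = -2*(5 - 1*(-4/3)) = -2*(5 + 4/3) = -2*19/3 = -38/3)
((91 - 15)² - 398)/(44360 + (-20 + b(-1))²) = ((91 - 15)² - 398)/(44360 + (-20 - 38/3)²) = (76² - 398)/(44360 + (-98/3)²) = (5776 - 398)/(44360 + 9604/9) = 5378/(408844/9) = 5378*(9/408844) = 24201/204422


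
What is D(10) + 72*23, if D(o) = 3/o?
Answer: 16563/10 ≈ 1656.3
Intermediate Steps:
D(10) + 72*23 = 3/10 + 72*23 = 3*(1/10) + 1656 = 3/10 + 1656 = 16563/10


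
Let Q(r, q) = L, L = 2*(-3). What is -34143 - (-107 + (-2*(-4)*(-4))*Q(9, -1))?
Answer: -34228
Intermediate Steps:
L = -6
Q(r, q) = -6
-34143 - (-107 + (-2*(-4)*(-4))*Q(9, -1)) = -34143 - (-107 + (-2*(-4)*(-4))*(-6)) = -34143 - (-107 + (8*(-4))*(-6)) = -34143 - (-107 - 32*(-6)) = -34143 - (-107 + 192) = -34143 - 1*85 = -34143 - 85 = -34228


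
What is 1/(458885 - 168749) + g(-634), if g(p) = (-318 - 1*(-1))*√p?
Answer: 1/290136 - 317*I*√634 ≈ 3.4467e-6 - 7981.9*I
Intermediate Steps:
g(p) = -317*√p (g(p) = (-318 + 1)*√p = -317*√p)
1/(458885 - 168749) + g(-634) = 1/(458885 - 168749) - 317*I*√634 = 1/290136 - 317*I*√634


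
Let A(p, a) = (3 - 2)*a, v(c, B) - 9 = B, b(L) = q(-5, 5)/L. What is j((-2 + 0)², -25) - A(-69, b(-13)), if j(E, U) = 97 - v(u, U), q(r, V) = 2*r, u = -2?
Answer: 1459/13 ≈ 112.23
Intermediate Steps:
b(L) = -10/L (b(L) = (2*(-5))/L = -10/L)
v(c, B) = 9 + B
A(p, a) = a (A(p, a) = 1*a = a)
j(E, U) = 88 - U (j(E, U) = 97 - (9 + U) = 97 + (-9 - U) = 88 - U)
j((-2 + 0)², -25) - A(-69, b(-13)) = (88 - 1*(-25)) - (-10)/(-13) = (88 + 25) - (-10)*(-1)/13 = 113 - 1*10/13 = 113 - 10/13 = 1459/13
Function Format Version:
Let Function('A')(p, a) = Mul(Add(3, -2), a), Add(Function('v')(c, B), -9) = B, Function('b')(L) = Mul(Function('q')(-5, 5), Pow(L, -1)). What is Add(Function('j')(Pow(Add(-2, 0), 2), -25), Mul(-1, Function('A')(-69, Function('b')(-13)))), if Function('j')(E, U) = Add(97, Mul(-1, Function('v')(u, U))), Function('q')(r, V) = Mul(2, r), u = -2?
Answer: Rational(1459, 13) ≈ 112.23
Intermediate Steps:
Function('b')(L) = Mul(-10, Pow(L, -1)) (Function('b')(L) = Mul(Mul(2, -5), Pow(L, -1)) = Mul(-10, Pow(L, -1)))
Function('v')(c, B) = Add(9, B)
Function('A')(p, a) = a (Function('A')(p, a) = Mul(1, a) = a)
Function('j')(E, U) = Add(88, Mul(-1, U)) (Function('j')(E, U) = Add(97, Mul(-1, Add(9, U))) = Add(97, Add(-9, Mul(-1, U))) = Add(88, Mul(-1, U)))
Add(Function('j')(Pow(Add(-2, 0), 2), -25), Mul(-1, Function('A')(-69, Function('b')(-13)))) = Add(Add(88, Mul(-1, -25)), Mul(-1, Mul(-10, Pow(-13, -1)))) = Add(Add(88, 25), Mul(-1, Mul(-10, Rational(-1, 13)))) = Add(113, Mul(-1, Rational(10, 13))) = Add(113, Rational(-10, 13)) = Rational(1459, 13)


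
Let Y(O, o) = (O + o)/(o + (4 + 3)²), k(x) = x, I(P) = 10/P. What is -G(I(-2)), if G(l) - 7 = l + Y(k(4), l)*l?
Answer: -93/44 ≈ -2.1136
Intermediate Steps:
Y(O, o) = (O + o)/(49 + o) (Y(O, o) = (O + o)/(o + 7²) = (O + o)/(o + 49) = (O + o)/(49 + o))
G(l) = 7 + l + l*(4 + l)/(49 + l) (G(l) = 7 + (l + ((4 + l)/(49 + l))*l) = 7 + (l + l*(4 + l)/(49 + l)) = 7 + l + l*(4 + l)/(49 + l))
-G(I(-2)) = -(343 + 2*(10/(-2))² + 60*(10/(-2)))/(49 + 10/(-2)) = -(343 + 2*(10*(-½))² + 60*(10*(-½)))/(49 + 10*(-½)) = -(343 + 2*(-5)² + 60*(-5))/(49 - 5) = -(343 + 2*25 - 300)/44 = -(343 + 50 - 300)/44 = -93/44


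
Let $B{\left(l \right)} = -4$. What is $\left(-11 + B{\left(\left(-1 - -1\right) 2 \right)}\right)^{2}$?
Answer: $225$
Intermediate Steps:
$\left(-11 + B{\left(\left(-1 - -1\right) 2 \right)}\right)^{2} = \left(-11 - 4\right)^{2} = \left(-15\right)^{2} = 225$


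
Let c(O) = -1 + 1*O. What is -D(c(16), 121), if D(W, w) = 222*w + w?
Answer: -26983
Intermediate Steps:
c(O) = -1 + O
D(W, w) = 223*w
-D(c(16), 121) = -223*121 = -1*26983 = -26983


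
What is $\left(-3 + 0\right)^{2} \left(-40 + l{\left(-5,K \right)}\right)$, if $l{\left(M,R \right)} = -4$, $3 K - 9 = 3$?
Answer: $-396$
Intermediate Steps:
$K = 4$ ($K = 3 + \frac{1}{3} \cdot 3 = 3 + 1 = 4$)
$\left(-3 + 0\right)^{2} \left(-40 + l{\left(-5,K \right)}\right) = \left(-3 + 0\right)^{2} \left(-40 - 4\right) = \left(-3\right)^{2} \left(-44\right) = 9 \left(-44\right) = -396$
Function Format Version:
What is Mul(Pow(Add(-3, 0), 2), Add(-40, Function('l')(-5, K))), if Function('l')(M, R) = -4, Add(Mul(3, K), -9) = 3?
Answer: -396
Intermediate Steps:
K = 4 (K = Add(3, Mul(Rational(1, 3), 3)) = Add(3, 1) = 4)
Mul(Pow(Add(-3, 0), 2), Add(-40, Function('l')(-5, K))) = Mul(Pow(Add(-3, 0), 2), Add(-40, -4)) = Mul(Pow(-3, 2), -44) = Mul(9, -44) = -396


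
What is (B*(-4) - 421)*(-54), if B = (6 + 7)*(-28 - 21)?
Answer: -114858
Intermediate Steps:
B = -637 (B = 13*(-49) = -637)
(B*(-4) - 421)*(-54) = (-637*(-4) - 421)*(-54) = (2548 - 421)*(-54) = 2127*(-54) = -114858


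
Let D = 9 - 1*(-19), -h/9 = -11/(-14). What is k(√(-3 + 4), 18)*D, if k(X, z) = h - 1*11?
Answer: -506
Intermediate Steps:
h = -99/14 (h = -(-99)/(-14) = -(-99)*(-1)/14 = -9*11/14 = -99/14 ≈ -7.0714)
k(X, z) = -253/14 (k(X, z) = -99/14 - 1*11 = -99/14 - 11 = -253/14)
D = 28 (D = 9 + 19 = 28)
k(√(-3 + 4), 18)*D = -253/14*28 = -506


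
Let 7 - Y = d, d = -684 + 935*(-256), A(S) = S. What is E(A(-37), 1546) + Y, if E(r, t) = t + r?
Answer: 241560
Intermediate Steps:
d = -240044 (d = -684 - 239360 = -240044)
Y = 240051 (Y = 7 - 1*(-240044) = 7 + 240044 = 240051)
E(r, t) = r + t
E(A(-37), 1546) + Y = (-37 + 1546) + 240051 = 1509 + 240051 = 241560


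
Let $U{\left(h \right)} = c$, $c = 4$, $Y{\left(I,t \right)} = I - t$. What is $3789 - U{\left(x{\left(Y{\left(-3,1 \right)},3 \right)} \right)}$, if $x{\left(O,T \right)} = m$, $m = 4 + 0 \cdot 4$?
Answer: $3785$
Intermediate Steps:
$m = 4$ ($m = 4 + 0 = 4$)
$x{\left(O,T \right)} = 4$
$U{\left(h \right)} = 4$
$3789 - U{\left(x{\left(Y{\left(-3,1 \right)},3 \right)} \right)} = 3789 - 4 = 3785$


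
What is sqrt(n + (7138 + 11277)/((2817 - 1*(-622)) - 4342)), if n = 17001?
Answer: 4*sqrt(865383729)/903 ≈ 130.31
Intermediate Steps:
sqrt(n + (7138 + 11277)/((2817 - 1*(-622)) - 4342)) = sqrt(17001 + (7138 + 11277)/((2817 - 1*(-622)) - 4342)) = sqrt(17001 + 18415/((2817 + 622) - 4342)) = sqrt(17001 + 18415/(3439 - 4342)) = sqrt(17001 + 18415/(-903)) = sqrt(17001 + 18415*(-1/903)) = sqrt(17001 - 18415/903) = sqrt(15333488/903) = 4*sqrt(865383729)/903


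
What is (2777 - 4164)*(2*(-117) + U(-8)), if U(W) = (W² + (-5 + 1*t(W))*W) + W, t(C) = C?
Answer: 102638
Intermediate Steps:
U(W) = W + W² + W*(-5 + W) (U(W) = (W² + (-5 + 1*W)*W) + W = (W² + (-5 + W)*W) + W = (W² + W*(-5 + W)) + W = W + W² + W*(-5 + W))
(2777 - 4164)*(2*(-117) + U(-8)) = (2777 - 4164)*(2*(-117) + 2*(-8)*(-2 - 8)) = -1387*(-234 + 2*(-8)*(-10)) = -1387*(-234 + 160) = -1387*(-74) = 102638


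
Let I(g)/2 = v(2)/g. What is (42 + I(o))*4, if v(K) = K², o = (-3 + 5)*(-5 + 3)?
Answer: 160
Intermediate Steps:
o = -4 (o = 2*(-2) = -4)
I(g) = 8/g (I(g) = 2*(2²/g) = 2*(4/g) = 8/g)
(42 + I(o))*4 = (42 + 8/(-4))*4 = (42 + 8*(-¼))*4 = (42 - 2)*4 = 40*4 = 160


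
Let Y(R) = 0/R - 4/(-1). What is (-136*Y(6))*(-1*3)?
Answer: 1632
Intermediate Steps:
Y(R) = 4 (Y(R) = 0 - 4*(-1) = 0 + 4 = 4)
(-136*Y(6))*(-1*3) = (-136*4)*(-1*3) = -544*(-3) = 1632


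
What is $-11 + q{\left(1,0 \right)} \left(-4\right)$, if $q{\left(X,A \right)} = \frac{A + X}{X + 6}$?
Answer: $- \frac{81}{7} \approx -11.571$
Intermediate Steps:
$q{\left(X,A \right)} = \frac{A + X}{6 + X}$
$-11 + q{\left(1,0 \right)} \left(-4\right) = -11 + \frac{0 + 1}{6 + 1} \left(-4\right) = -11 + \frac{1}{7} \cdot 1 \left(-4\right) = -11 + \frac{1}{7} \left(-4\right) = -11 - \frac{4}{7} = - \frac{81}{7}$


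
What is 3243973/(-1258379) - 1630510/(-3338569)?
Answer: -8778428151347/4201185119651 ≈ -2.0895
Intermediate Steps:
3243973/(-1258379) - 1630510/(-3338569) = 3243973*(-1/1258379) - 1630510*(-1/3338569) = -3243973/1258379 + 1630510/3338569 = -8778428151347/4201185119651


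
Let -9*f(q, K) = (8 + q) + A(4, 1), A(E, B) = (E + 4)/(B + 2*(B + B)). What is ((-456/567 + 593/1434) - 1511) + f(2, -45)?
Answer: -683292499/451710 ≈ -1512.7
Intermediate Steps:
A(E, B) = (4 + E)/(5*B) (A(E, B) = (4 + E)/(B + 2*(2*B)) = (4 + E)/(B + 4*B) = (4 + E)/((5*B)) = (4 + E)*(1/(5*B)) = (4 + E)/(5*B))
f(q, K) = -16/15 - q/9 (f(q, K) = -((8 + q) + (1/5)*(4 + 4)/1)/9 = -((8 + q) + (1/5)*1*8)/9 = -((8 + q) + 8/5)/9 = -(48/5 + q)/9 = -16/15 - q/9)
((-456/567 + 593/1434) - 1511) + f(2, -45) = ((-456/567 + 593/1434) - 1511) + (-16/15 - 1/9*2) = ((-456*1/567 + 593*(1/1434)) - 1511) + (-16/15 - 2/9) = ((-152/189 + 593/1434) - 1511) - 58/45 = (-35297/90342 - 1511) - 58/45 = -136542059/90342 - 58/45 = -683292499/451710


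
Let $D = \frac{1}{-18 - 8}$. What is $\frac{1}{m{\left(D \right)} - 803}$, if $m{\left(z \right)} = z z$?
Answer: $- \frac{676}{542827} \approx -0.0012453$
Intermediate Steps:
$D = - \frac{1}{26}$ ($D = \frac{1}{-26} = - \frac{1}{26} \approx -0.038462$)
$m{\left(z \right)} = z^{2}$
$\frac{1}{m{\left(D \right)} - 803} = \frac{1}{\left(- \frac{1}{26}\right)^{2} - 803} = \frac{1}{\frac{1}{676} - 803} = \frac{1}{- \frac{542827}{676}} = - \frac{676}{542827}$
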